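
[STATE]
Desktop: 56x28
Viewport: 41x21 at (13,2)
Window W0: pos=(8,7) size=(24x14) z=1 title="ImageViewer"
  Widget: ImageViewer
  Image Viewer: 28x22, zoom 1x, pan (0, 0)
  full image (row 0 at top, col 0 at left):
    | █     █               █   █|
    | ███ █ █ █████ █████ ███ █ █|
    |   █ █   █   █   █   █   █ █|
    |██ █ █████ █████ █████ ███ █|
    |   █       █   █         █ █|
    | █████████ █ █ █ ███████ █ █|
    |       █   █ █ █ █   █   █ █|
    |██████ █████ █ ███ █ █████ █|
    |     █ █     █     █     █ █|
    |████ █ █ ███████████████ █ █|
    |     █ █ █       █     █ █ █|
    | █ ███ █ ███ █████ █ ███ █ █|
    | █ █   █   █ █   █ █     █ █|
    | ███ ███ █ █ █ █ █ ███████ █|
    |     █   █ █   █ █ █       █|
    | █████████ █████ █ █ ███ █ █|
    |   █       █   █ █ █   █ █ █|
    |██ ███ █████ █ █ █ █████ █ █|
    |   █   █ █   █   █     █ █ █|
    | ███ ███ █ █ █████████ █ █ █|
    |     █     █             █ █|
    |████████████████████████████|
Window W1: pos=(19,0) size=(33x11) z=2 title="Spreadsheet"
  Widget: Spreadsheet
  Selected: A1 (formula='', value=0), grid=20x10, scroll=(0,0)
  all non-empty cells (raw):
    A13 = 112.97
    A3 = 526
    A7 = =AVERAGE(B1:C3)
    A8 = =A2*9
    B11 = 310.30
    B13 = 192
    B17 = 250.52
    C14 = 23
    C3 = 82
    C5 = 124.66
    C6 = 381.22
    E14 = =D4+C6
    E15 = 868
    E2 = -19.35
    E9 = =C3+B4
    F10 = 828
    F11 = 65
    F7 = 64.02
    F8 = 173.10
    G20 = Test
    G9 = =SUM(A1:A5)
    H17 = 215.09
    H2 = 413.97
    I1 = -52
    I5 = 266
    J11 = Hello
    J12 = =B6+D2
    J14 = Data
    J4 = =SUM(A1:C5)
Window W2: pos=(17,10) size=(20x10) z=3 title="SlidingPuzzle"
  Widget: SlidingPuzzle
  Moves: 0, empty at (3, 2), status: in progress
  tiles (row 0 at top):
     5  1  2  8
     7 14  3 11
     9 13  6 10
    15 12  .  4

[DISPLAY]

      ┠───────────────────────────────┨  
      ┃A1:                            ┃  
      ┃       A       B       C       ┃  
      ┃-------------------------------┃  
      ┃  1      [0]       0       0   ┃  
━━━━━━┃  2        0       0       0   ┃  
geView┃  3      526       0      82   ┃  
──────┃  4        0       0       0   ┃  
   █┏━━━━━━━━━━━━━━━━━━┓━━━━━━━━━━━━━━┛  
 █ █┃ SlidingPuzzle    ┃                 
 █  ┠──────────────────┨                 
 ███┃┌────┬────┬────┬──┃                 
    ┃│  5 │  1 │  2 │  ┃                 
████┃├────┼────┼────┼──┃                 
   █┃│  7 │ 14 │  3 │ 1┃                 
██ █┃├────┼────┼────┼──┃                 
 █ █┃│  9 │ 13 │  6 │ 1┃                 
 █ █┗━━━━━━━━━━━━━━━━━━┛                 
━━━━━━━━━━━━━━━━━━┛                      
                                         
                                         


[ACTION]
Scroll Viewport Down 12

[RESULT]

━━━━━━┃  2        0       0       0   ┃  
geView┃  3      526       0      82   ┃  
──────┃  4        0       0       0   ┃  
   █┏━━━━━━━━━━━━━━━━━━┓━━━━━━━━━━━━━━┛  
 █ █┃ SlidingPuzzle    ┃                 
 █  ┠──────────────────┨                 
 ███┃┌────┬────┬────┬──┃                 
    ┃│  5 │  1 │  2 │  ┃                 
████┃├────┼────┼────┼──┃                 
   █┃│  7 │ 14 │  3 │ 1┃                 
██ █┃├────┼────┼────┼──┃                 
 █ █┃│  9 │ 13 │  6 │ 1┃                 
 █ █┗━━━━━━━━━━━━━━━━━━┛                 
━━━━━━━━━━━━━━━━━━┛                      
                                         
                                         
                                         
                                         
                                         
                                         
                                         


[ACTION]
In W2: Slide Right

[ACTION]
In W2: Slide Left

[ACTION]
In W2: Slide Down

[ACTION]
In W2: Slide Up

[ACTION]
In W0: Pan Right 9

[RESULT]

━━━━━━┃  2        0       0       0   ┃  
geView┃  3      526       0      82   ┃  
──────┃  4        0       0       0   ┃  
    ┏━━━━━━━━━━━━━━━━━━┓━━━━━━━━━━━━━━┛  
█ ██┃ SlidingPuzzle    ┃                 
█   ┠──────────────────┨                 
███ ┃┌────┬────┬────┬──┃                 
  █ ┃│  5 │  1 │  2 │  ┃                 
█ █ ┃├────┼────┼────┼──┃                 
█ █ ┃│  7 │ 14 │  3 │ 1┃                 
█ ██┃├────┼────┼────┼──┃                 
█   ┃│  9 │ 13 │  6 │ 1┃                 
████┗━━━━━━━━━━━━━━━━━━┛                 
━━━━━━━━━━━━━━━━━━┛                      
                                         
                                         
                                         
                                         
                                         
                                         
                                         


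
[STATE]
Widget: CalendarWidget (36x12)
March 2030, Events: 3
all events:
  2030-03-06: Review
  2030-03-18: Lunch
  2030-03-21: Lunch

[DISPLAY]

             March 2030             
Mo Tu We Th Fr Sa Su                
             1  2  3                
 4  5  6*  7  8  9 10               
11 12 13 14 15 16 17                
18* 19 20 21* 22 23 24              
25 26 27 28 29 30 31                
                                    
                                    
                                    
                                    
                                    


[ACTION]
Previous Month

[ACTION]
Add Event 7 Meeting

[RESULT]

           February 2030            
Mo Tu We Th Fr Sa Su                
             1  2  3                
 4  5  6  7*  8  9 10               
11 12 13 14 15 16 17                
18 19 20 21 22 23 24                
25 26 27 28                         
                                    
                                    
                                    
                                    
                                    


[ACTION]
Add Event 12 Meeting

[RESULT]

           February 2030            
Mo Tu We Th Fr Sa Su                
             1  2  3                
 4  5  6  7*  8  9 10               
11 12* 13 14 15 16 17               
18 19 20 21 22 23 24                
25 26 27 28                         
                                    
                                    
                                    
                                    
                                    


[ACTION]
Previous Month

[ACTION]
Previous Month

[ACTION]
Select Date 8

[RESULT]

           December 2029            
Mo Tu We Th Fr Sa Su                
                1  2                
 3  4  5  6  7 [ 8]  9              
10 11 12 13 14 15 16                
17 18 19 20 21 22 23                
24 25 26 27 28 29 30                
31                                  
                                    
                                    
                                    
                                    


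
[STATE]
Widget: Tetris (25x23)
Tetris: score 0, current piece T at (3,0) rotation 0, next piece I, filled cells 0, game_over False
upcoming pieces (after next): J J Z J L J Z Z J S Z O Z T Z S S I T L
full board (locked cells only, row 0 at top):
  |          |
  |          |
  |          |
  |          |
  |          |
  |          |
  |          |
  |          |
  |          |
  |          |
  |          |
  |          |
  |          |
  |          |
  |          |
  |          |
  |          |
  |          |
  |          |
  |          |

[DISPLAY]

    ▒     │Next:         
   ▒▒▒    │████          
          │              
          │              
          │              
          │              
          │Score:        
          │0             
          │              
          │              
          │              
          │              
          │              
          │              
          │              
          │              
          │              
          │              
          │              
          │              
          │              
          │              
          │              


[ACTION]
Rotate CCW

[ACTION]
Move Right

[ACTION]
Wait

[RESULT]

          │Next:         
     ▒    │████          
    ▒▒    │              
     ▒    │              
          │              
          │              
          │Score:        
          │0             
          │              
          │              
          │              
          │              
          │              
          │              
          │              
          │              
          │              
          │              
          │              
          │              
          │              
          │              
          │              


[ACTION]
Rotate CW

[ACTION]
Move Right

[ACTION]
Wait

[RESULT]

          │Next:         
          │████          
      ▒   │              
     ▒▒▒  │              
          │              
          │              
          │Score:        
          │0             
          │              
          │              
          │              
          │              
          │              
          │              
          │              
          │              
          │              
          │              
          │              
          │              
          │              
          │              
          │              


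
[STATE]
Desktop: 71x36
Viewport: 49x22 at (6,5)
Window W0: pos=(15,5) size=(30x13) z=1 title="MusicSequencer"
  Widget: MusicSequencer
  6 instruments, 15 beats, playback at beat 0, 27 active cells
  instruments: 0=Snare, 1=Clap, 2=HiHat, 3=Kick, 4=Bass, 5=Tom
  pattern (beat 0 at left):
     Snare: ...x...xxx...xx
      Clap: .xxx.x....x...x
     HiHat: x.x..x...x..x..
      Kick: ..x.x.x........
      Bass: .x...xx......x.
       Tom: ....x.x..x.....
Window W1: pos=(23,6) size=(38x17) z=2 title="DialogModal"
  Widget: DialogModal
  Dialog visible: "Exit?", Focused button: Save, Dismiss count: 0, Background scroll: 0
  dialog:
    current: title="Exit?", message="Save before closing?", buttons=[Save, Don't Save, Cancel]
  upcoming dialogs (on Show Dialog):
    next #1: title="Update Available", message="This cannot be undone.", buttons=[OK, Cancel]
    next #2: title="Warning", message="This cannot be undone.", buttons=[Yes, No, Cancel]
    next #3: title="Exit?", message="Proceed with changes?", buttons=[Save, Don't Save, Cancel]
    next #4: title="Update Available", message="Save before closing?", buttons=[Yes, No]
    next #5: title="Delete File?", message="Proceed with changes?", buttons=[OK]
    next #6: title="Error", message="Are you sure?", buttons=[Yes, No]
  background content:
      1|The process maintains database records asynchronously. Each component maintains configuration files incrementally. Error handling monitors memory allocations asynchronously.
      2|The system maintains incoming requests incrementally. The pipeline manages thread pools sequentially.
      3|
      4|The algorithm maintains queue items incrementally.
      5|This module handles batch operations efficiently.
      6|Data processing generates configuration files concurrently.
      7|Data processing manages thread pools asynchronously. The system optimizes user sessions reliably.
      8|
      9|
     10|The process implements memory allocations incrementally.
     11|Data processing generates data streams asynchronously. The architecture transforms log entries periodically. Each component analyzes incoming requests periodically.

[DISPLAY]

         ┏━━━━━━━━━━━━━━━━━━━━━━━━━━━━┓          
         ┃ MusicS┏━━━━━━━━━━━━━━━━━━━━━━━━━━━━━━━
         ┠───────┃ DialogModal                   
         ┃      ▼┠───────────────────────────────
         ┃ Snare·┃The process maintains database 
         ┃  Clap·┃The system maintains incoming r
         ┃ HiHat█┃                               
         ┃  Kick·┃The algorithm maintains queue i
         ┃  Bass·┃Th┌────────────────────────────
         ┃   Tom·┃Da│            Exit?           
         ┃       ┃Da│     Save before closing?   
         ┃       ┃  │ [Save]  Don't Save   Cancel
         ┗━━━━━━━┃  └────────────────────────────
                 ┃The process implements memory a
                 ┃Data processing generates data 
                 ┃                               
                 ┃                               
                 ┗━━━━━━━━━━━━━━━━━━━━━━━━━━━━━━━
                                                 
                                                 
                                                 
                                                 


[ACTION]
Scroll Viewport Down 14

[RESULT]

         ┃   Tom·┃Da│            Exit?           
         ┃       ┃Da│     Save before closing?   
         ┃       ┃  │ [Save]  Don't Save   Cancel
         ┗━━━━━━━┃  └────────────────────────────
                 ┃The process implements memory a
                 ┃Data processing generates data 
                 ┃                               
                 ┃                               
                 ┗━━━━━━━━━━━━━━━━━━━━━━━━━━━━━━━
                                                 
                                                 
                                                 
                                                 
                                                 
                                                 
                                                 
                                                 
                                                 
                                                 
                                                 
                                                 
                                                 


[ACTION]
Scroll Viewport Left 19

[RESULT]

               ┃   Tom·┃Da│            Exit?     
               ┃       ┃Da│     Save before closi
               ┃       ┃  │ [Save]  Don't Save   
               ┗━━━━━━━┃  └──────────────────────
                       ┃The process implements me
                       ┃Data processing generates
                       ┃                         
                       ┃                         
                       ┗━━━━━━━━━━━━━━━━━━━━━━━━━
                                                 
                                                 
                                                 
                                                 
                                                 
                                                 
                                                 
                                                 
                                                 
                                                 
                                                 
                                                 
                                                 


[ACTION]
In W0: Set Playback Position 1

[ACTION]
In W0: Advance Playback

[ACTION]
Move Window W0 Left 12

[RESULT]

   ┃   Tom····█·█··█···┃Da│            Exit?     
   ┃                   ┃Da│     Save before closi
   ┃                   ┃  │ [Save]  Don't Save   
   ┗━━━━━━━━━━━━━━━━━━━┃  └──────────────────────
                       ┃The process implements me
                       ┃Data processing generates
                       ┃                         
                       ┃                         
                       ┗━━━━━━━━━━━━━━━━━━━━━━━━━
                                                 
                                                 
                                                 
                                                 
                                                 
                                                 
                                                 
                                                 
                                                 
                                                 
                                                 
                                                 
                                                 


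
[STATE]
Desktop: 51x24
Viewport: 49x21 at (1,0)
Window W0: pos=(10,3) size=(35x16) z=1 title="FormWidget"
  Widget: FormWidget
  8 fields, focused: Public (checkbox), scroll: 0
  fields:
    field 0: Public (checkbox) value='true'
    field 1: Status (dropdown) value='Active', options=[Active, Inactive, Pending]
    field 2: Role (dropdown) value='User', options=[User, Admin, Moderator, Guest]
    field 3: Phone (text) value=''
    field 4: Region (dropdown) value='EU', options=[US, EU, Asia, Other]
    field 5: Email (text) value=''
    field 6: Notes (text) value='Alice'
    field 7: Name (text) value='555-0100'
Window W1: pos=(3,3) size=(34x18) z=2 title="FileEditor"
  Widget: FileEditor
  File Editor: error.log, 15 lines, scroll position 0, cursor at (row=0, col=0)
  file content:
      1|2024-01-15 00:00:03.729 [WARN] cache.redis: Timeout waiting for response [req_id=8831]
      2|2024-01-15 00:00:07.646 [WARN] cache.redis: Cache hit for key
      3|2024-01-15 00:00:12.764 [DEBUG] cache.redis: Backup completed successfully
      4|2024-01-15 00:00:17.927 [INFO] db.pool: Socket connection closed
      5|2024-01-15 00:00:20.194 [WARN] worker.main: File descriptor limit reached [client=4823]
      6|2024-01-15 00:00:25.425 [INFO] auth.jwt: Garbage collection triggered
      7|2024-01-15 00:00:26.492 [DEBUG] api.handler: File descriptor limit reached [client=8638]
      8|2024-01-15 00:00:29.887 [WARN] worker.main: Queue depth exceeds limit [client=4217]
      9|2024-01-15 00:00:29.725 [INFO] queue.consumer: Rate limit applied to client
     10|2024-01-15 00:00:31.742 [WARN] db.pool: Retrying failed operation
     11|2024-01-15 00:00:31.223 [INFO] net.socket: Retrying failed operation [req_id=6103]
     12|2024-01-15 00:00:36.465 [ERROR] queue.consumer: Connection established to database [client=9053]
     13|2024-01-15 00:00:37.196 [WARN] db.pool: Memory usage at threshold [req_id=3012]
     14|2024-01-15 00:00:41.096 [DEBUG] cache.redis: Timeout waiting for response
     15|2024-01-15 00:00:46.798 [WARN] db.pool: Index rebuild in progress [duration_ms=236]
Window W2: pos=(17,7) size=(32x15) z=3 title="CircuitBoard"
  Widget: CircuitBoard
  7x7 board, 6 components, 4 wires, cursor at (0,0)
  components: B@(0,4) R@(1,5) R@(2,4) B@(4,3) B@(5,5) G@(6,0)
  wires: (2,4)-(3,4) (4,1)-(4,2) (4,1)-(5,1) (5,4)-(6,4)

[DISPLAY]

                                                 
                                                 
                                                 
  ┏━━━━━━━━━━━━━━━━━━━━━━━━━━━━━━━━┓━━━━━━━┓     
  ┃ FileEditor                     ┃       ┃     
  ┠────────────────────────────────┨───────┨     
  ┃█024-01-15 00:00:03.729 [WARN] ▲┃       ┃     
  ┃2024-01-15 00┏━━━━━━━━━━━━━━━━━━━━━━━━━━━━━━┓ 
  ┃2024-01-15 00┃ CircuitBoard                 ┃ 
  ┃2024-01-15 00┠──────────────────────────────┨ 
  ┃2024-01-15 00┃   0 1 2 3 4 5 6              ┃ 
  ┃2024-01-15 00┃0  [.]              B         ┃ 
  ┃2024-01-15 00┃                              ┃ 
  ┃2024-01-15 00┃1                       R     ┃ 
  ┃2024-01-15 00┃                              ┃ 
  ┃2024-01-15 00┃2                   R         ┃ 
  ┃2024-01-15 00┃                    │         ┃ 
  ┃2024-01-15 00┃3                   ·         ┃ 
  ┃2024-01-15 00┃                              ┃ 
  ┃2024-01-15 00┃4       · ─ ·   B             ┃ 
  ┗━━━━━━━━━━━━━┃        │                     ┃ 


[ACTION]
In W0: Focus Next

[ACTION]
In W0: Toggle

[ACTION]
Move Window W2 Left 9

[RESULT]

                                                 
                                                 
                                                 
  ┏━━━━━━━━━━━━━━━━━━━━━━━━━━━━━━━━┓━━━━━━━┓     
  ┃ FileEditor                     ┃       ┃     
  ┠────────────────────────────────┨───────┨     
  ┃█024-01-15 00:00:03.729 [WARN] ▲┃       ┃     
  ┃2024┏━━━━━━━━━━━━━━━━━━━━━━━━━━━━━━┓  ▼]┃     
  ┃2024┃ CircuitBoard                 ┃  ▼]┃     
  ┃2024┠──────────────────────────────┨   ]┃     
  ┃2024┃   0 1 2 3 4 5 6              ┃  ▼]┃     
  ┃2024┃0  [.]              B         ┃   ]┃     
  ┃2024┃                              ┃   ]┃     
  ┃2024┃1                       R     ┃   ]┃     
  ┃2024┃                              ┃    ┃     
  ┃2024┃2                   R         ┃    ┃     
  ┃2024┃                    │         ┃    ┃     
  ┃2024┃3                   ·         ┃    ┃     
  ┃2024┃                              ┃━━━━┛     
  ┃2024┃4       · ─ ·   B             ┃          
  ┗━━━━┃        │                     ┃          


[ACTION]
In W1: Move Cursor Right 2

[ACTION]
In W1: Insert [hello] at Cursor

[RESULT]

                                                 
                                                 
                                                 
  ┏━━━━━━━━━━━━━━━━━━━━━━━━━━━━━━━━┓━━━━━━━┓     
  ┃ FileEditor                     ┃       ┃     
  ┠────────────────────────────────┨───────┨     
  ┃20hello█4-01-15 00:00:03.729 [W▲┃       ┃     
  ┃2024┏━━━━━━━━━━━━━━━━━━━━━━━━━━━━━━┓  ▼]┃     
  ┃2024┃ CircuitBoard                 ┃  ▼]┃     
  ┃2024┠──────────────────────────────┨   ]┃     
  ┃2024┃   0 1 2 3 4 5 6              ┃  ▼]┃     
  ┃2024┃0  [.]              B         ┃   ]┃     
  ┃2024┃                              ┃   ]┃     
  ┃2024┃1                       R     ┃   ]┃     
  ┃2024┃                              ┃    ┃     
  ┃2024┃2                   R         ┃    ┃     
  ┃2024┃                    │         ┃    ┃     
  ┃2024┃3                   ·         ┃    ┃     
  ┃2024┃                              ┃━━━━┛     
  ┃2024┃4       · ─ ·   B             ┃          
  ┗━━━━┃        │                     ┃          


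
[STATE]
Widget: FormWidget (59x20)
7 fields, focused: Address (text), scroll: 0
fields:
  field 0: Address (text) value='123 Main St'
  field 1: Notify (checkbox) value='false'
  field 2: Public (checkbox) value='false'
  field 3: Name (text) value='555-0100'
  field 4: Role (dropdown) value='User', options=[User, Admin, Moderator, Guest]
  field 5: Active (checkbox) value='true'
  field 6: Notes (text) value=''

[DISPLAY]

> Address:    [123 Main St                                ]
  Notify:     [ ]                                          
  Public:     [ ]                                          
  Name:       [555-0100                                   ]
  Role:       [User                                      ▼]
  Active:     [x]                                          
  Notes:      [                                           ]
                                                           
                                                           
                                                           
                                                           
                                                           
                                                           
                                                           
                                                           
                                                           
                                                           
                                                           
                                                           
                                                           


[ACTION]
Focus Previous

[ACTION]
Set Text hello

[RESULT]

  Address:    [123 Main St                                ]
  Notify:     [ ]                                          
  Public:     [ ]                                          
  Name:       [555-0100                                   ]
  Role:       [User                                      ▼]
  Active:     [x]                                          
> Notes:      [hello                                      ]
                                                           
                                                           
                                                           
                                                           
                                                           
                                                           
                                                           
                                                           
                                                           
                                                           
                                                           
                                                           
                                                           


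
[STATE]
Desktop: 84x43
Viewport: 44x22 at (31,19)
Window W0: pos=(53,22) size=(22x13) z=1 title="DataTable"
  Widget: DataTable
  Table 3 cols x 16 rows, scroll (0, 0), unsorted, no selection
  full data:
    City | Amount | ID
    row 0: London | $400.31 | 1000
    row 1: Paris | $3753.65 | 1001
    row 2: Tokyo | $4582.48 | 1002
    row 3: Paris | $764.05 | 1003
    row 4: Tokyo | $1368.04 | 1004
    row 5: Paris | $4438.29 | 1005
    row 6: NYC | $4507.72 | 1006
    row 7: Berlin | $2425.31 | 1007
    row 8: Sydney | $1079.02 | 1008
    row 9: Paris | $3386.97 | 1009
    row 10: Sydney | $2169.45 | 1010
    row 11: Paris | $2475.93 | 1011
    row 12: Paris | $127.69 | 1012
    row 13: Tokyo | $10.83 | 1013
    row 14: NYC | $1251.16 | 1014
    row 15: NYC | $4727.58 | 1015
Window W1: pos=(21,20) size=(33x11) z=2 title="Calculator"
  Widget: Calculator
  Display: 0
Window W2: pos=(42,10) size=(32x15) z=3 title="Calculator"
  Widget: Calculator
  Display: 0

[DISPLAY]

           ┃│ 1 │ 2 │ 3 │ - │             ┃ 
━━━━━━━━━━━┃├───┼───┼───┼───┤             ┃ 
or         ┃│ 0 │ . │ = │ + │             ┃ 
───────────┃├───┼───┼───┼───┤             ┃┓
           ┃│ C │ MC│ MR│ M+│             ┃┃
───┬───┐   ┗━━━━━━━━━━━━━━━━━━━━━━━━━━━━━━┛┨
 9 │ ÷ │              ┃City  │Amount  │ID  ┃
───┼───┤              ┃──────┼────────┼────┃
 6 │ × │              ┃London│$400.31 │1000┃
───┼───┤              ┃Paris │$3753.65│1001┃
 3 │ - │              ┃Tokyo │$4582.48│1002┃
━━━━━━━━━━━━━━━━━━━━━━┛Paris │$764.05 │1003┃
                      ┃Tokyo │$1368.04│1004┃
                      ┃Paris │$4438.29│1005┃
                      ┃NYC   │$4507.72│1006┃
                      ┗━━━━━━━━━━━━━━━━━━━━┛
                                            
                                            
                                            
                                            
                                            
                                            


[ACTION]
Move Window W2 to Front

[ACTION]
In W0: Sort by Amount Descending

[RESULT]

           ┃│ 1 │ 2 │ 3 │ - │             ┃ 
━━━━━━━━━━━┃├───┼───┼───┼───┤             ┃ 
or         ┃│ 0 │ . │ = │ + │             ┃ 
───────────┃├───┼───┼───┼───┤             ┃┓
           ┃│ C │ MC│ MR│ M+│             ┃┃
───┬───┐   ┗━━━━━━━━━━━━━━━━━━━━━━━━━━━━━━┛┨
 9 │ ÷ │              ┃City  │Amount ▼│ID  ┃
───┼───┤              ┃──────┼────────┼────┃
 6 │ × │              ┃NYC   │$4727.58│1015┃
───┼───┤              ┃Tokyo │$4582.48│1002┃
 3 │ - │              ┃NYC   │$4507.72│1006┃
━━━━━━━━━━━━━━━━━━━━━━┛Paris │$4438.29│1005┃
                      ┃Paris │$3753.65│1001┃
                      ┃Paris │$3386.97│1009┃
                      ┃Paris │$2475.93│1011┃
                      ┗━━━━━━━━━━━━━━━━━━━━┛
                                            
                                            
                                            
                                            
                                            
                                            


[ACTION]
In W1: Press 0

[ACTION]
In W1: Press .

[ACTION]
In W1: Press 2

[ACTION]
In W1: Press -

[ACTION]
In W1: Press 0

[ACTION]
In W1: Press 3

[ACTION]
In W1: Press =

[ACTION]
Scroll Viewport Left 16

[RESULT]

                           ┃│ 1 │ 2 │ 3 │ - 
      ┏━━━━━━━━━━━━━━━━━━━━┃├───┼───┼───┼───
      ┃ Calculator         ┃│ 0 │ . │ = │ + 
      ┠────────────────────┃├───┼───┼───┼───
      ┃                    ┃│ C │ MC│ MR│ M+
      ┃┌───┬───┬───┬───┐   ┗━━━━━━━━━━━━━━━━
      ┃│ 7 │ 8 │ 9 │ ÷ │              ┃City 
      ┃├───┼───┼───┼───┤              ┃─────
      ┃│ 4 │ 5 │ 6 │ × │              ┃NYC  
      ┃├───┼───┼───┼───┤              ┃Tokyo
      ┃│ 1 │ 2 │ 3 │ - │              ┃NYC  
      ┗━━━━━━━━━━━━━━━━━━━━━━━━━━━━━━━┛Paris
                                      ┃Paris
                                      ┃Paris
                                      ┃Paris
                                      ┗━━━━━
                                            
                                            
                                            
                                            
                                            
                                            


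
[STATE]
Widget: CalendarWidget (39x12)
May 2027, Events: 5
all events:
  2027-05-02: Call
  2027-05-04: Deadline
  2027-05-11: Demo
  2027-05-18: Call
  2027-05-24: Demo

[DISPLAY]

                May 2027               
Mo Tu We Th Fr Sa Su                   
                1  2*                  
 3  4*  5  6  7  8  9                  
10 11* 12 13 14 15 16                  
17 18* 19 20 21 22 23                  
24* 25 26 27 28 29 30                  
31                                     
                                       
                                       
                                       
                                       


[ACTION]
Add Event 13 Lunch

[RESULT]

                May 2027               
Mo Tu We Th Fr Sa Su                   
                1  2*                  
 3  4*  5  6  7  8  9                  
10 11* 12 13* 14 15 16                 
17 18* 19 20 21 22 23                  
24* 25 26 27 28 29 30                  
31                                     
                                       
                                       
                                       
                                       


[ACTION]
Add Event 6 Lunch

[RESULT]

                May 2027               
Mo Tu We Th Fr Sa Su                   
                1  2*                  
 3  4*  5  6*  7  8  9                 
10 11* 12 13* 14 15 16                 
17 18* 19 20 21 22 23                  
24* 25 26 27 28 29 30                  
31                                     
                                       
                                       
                                       
                                       


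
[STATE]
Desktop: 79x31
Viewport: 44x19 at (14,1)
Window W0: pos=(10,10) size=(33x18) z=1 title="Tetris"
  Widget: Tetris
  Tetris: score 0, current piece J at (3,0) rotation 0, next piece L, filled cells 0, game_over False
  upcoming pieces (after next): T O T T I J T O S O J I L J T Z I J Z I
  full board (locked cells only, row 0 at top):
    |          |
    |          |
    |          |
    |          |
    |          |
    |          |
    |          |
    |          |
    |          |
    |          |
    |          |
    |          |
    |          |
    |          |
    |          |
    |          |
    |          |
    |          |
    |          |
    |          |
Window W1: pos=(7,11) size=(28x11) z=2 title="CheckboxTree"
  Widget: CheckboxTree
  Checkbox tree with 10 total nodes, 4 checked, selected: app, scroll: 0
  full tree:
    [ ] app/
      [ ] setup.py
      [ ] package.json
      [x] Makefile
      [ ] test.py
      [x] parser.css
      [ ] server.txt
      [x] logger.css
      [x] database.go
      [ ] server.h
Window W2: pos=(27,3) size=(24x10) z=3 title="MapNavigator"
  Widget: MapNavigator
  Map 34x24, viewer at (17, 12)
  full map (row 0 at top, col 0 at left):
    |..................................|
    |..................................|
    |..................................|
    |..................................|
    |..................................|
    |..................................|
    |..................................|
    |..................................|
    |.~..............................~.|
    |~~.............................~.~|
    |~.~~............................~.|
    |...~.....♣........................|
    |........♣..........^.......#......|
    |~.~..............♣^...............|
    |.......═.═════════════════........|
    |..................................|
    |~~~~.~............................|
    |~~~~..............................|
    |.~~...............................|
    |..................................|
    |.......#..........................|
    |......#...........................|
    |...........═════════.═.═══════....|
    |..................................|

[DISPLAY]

                                            
                                            
             ┏━━━━━━━━━━━━━━━━━━━━━━┓       
             ┃ MapNavigator         ┃       
             ┠──────────────────────┨       
             ┃......................┃       
             ┃......................┃       
             ┃...♣..................┃       
             ┃..♣........@.^.......#┃       
━━━━━━━━━━━━━┃...........♣^.........┃       
━━━━━━━━━━━━━┃.═.═════════════════..┃       
boxTree      ┗━━━━━━━━━━━━━━━━━━━━━━┛       
────────────────────┨       ┃               
pp/                 ┃       ┃               
 setup.py           ┃       ┃               
 package.json       ┃       ┃               
 Makefile           ┃       ┃               
 test.py            ┃       ┃               
 parser.css         ┃       ┃               


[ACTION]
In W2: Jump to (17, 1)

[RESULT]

                                            
                                            
             ┏━━━━━━━━━━━━━━━━━━━━━━┓       
             ┃ MapNavigator         ┃       
             ┠──────────────────────┨       
             ┃                      ┃       
             ┃                      ┃       
             ┃......................┃       
             ┃...........@..........┃       
━━━━━━━━━━━━━┃......................┃       
━━━━━━━━━━━━━┃......................┃       
boxTree      ┗━━━━━━━━━━━━━━━━━━━━━━┛       
────────────────────┨       ┃               
pp/                 ┃       ┃               
 setup.py           ┃       ┃               
 package.json       ┃       ┃               
 Makefile           ┃       ┃               
 test.py            ┃       ┃               
 parser.css         ┃       ┃               


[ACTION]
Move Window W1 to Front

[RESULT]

                                            
                                            
             ┏━━━━━━━━━━━━━━━━━━━━━━┓       
             ┃ MapNavigator         ┃       
             ┠──────────────────────┨       
             ┃                      ┃       
             ┃                      ┃       
             ┃......................┃       
             ┃...........@..........┃       
━━━━━━━━━━━━━┃......................┃       
━━━━━━━━━━━━━━━━━━━━┓...............┃       
boxTree             ┃━━━━━━━━━━━━━━━┛       
────────────────────┨       ┃               
pp/                 ┃       ┃               
 setup.py           ┃       ┃               
 package.json       ┃       ┃               
 Makefile           ┃       ┃               
 test.py            ┃       ┃               
 parser.css         ┃       ┃               
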